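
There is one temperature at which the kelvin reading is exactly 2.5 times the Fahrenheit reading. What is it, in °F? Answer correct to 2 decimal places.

Let F be the Fahrenheit reading. The kelvin reading is K = 5/9·F + 255.372.
Require K = 2.5·F: 5/9·F + 255.372 = 2.5·F.
(-35/18)·F = -255.372  ⇒  F = 131.33.

131.33°F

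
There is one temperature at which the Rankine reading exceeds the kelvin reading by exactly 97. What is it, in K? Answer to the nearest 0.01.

Let K be the kelvin reading. The Rankine reading is R = 1.8·K.
Require R - K = 97: (0.8)·K = 97.
K = (97) / (0.8) = 121.25.

121.25 K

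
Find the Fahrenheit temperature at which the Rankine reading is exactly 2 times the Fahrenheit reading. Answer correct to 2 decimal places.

459.67°F

Let F be the Fahrenheit reading. The Rankine reading is R = 1·F + 459.67.
Require R = 2·F: 1·F + 459.67 = 2·F.
(-1)·F = -459.67  ⇒  F = 459.67.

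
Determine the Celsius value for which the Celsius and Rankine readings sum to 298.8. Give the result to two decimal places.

-68.88°C

Let C be the Celsius reading. The Rankine reading is R = 1.8·C + 491.67.
Require C + R = 298.8: (2.8)·C + 491.67 = 298.8.
C = (298.8 - 491.67) / (2.8) = -68.88.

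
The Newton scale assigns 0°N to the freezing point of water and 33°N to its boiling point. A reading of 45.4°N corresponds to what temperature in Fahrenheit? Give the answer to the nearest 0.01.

279.64°F

Linear interpolation between the fixed points: C = (45.4 - 0) × 100 / (33 - 0) = 137.5758°C.
Then 137.5758 × 1.8 + 32 = 279.64°F.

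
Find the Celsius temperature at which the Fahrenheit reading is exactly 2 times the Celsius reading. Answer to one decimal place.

Let C be the Celsius reading. The Fahrenheit reading is F = 1.8·C + 32.
Require F = 2·C: 1.8·C + 32 = 2·C.
(-0.2)·C = -32  ⇒  C = 160.0.

160.0°C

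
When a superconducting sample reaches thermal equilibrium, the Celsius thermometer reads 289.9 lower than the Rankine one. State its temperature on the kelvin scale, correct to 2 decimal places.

20.94 K

Let x be the Rankine reading; then the Celsius reading is 5/9·x - 273.15.
(5/9·x - 273.15) - x = -289.9  ⇒  (-4/9)·x = -16.75  ⇒  x = 37.6875°R.
In Celsius: (37.6875 - 491.67) × 5/9 = -252.2125°C.
In kelvin: -252.2125 + 273.15 = 20.94 K.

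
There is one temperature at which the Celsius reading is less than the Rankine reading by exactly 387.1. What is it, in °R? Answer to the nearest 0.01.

256.39°R

Let R be the Rankine reading. The Celsius reading is C = 5/9·R - 273.15.
Require C - R = -387.1: (-4/9)·R - 273.15 = -387.1.
R = (-387.1 + 273.15) / (-4/9) = 256.39.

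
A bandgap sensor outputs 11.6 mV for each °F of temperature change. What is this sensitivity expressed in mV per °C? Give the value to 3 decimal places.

20.880 mV per °C

Since only a temperature interval is involved, the additive offset between the scales drops out.
A change of 1°C is a change of 1.8°F, so per °C the value is 11.6 × 1.8 = 20.880.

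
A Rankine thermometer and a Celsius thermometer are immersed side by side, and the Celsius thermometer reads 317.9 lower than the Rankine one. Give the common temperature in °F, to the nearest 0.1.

-359.0°F

Let x be the Rankine reading; then the Celsius reading is 5/9·x - 273.15.
(5/9·x - 273.15) - x = -317.9  ⇒  (-4/9)·x = -44.75  ⇒  x = 100.6875°R.
In Celsius: (100.6875 - 491.67) × 5/9 = -217.2125°C.
In Fahrenheit: -217.2125 × 1.8 + 32 = -359.0°F.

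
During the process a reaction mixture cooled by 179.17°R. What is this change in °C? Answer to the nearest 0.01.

99.54°C

An interval of 1°R corresponds to 5/9°C.
179.17 × 5/9 = 99.54.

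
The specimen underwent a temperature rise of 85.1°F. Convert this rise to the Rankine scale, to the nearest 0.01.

85.10°R

Fahrenheit and Rankine degrees are the same size, so the interval is unchanged: 85.10.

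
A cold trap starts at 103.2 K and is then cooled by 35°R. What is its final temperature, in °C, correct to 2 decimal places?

-189.39°C

Initial temperature in Celsius: 103.2 - 273.15 = -169.9500°C.
The 35°R change is an interval, so only the factor 5/9 applies: -35 × 5/9 = -19.4444°C.
Final Celsius temperature: -169.9500 - 19.4444 = -189.3944°C.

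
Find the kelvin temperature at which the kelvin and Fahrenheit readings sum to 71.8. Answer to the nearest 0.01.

Let K be the kelvin reading. The Fahrenheit reading is F = 1.8·K - 459.67.
Require K + F = 71.8: (2.8)·K - 459.67 = 71.8.
K = (71.8 + 459.67) / (2.8) = 189.81.

189.81 K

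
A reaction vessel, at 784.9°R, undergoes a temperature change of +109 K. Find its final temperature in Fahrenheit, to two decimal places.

521.43°F

Initial temperature in Celsius: (784.9 - 491.67) × 5/9 = 162.9056°C.
The 109 K change is an interval; Kelvin and Celsius degrees are the same size, so ΔC = +109°C.
Final Celsius temperature: 162.9056 + 109.0000 = 271.9056°C.
In Fahrenheit: 271.9056 × 1.8 + 32 = 521.43°F.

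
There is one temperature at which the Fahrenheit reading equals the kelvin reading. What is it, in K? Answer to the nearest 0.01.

574.59 K

Let K be the kelvin reading. The Fahrenheit reading is F = 1.8·K - 459.67.
Set F = K: 1.8·K - 459.67 = K.
(0.8)·K = 459.67  ⇒  K = 574.59.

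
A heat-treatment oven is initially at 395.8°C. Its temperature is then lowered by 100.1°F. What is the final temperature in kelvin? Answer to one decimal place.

613.3 K

The 100.1°F change is an interval, so only the factor 5/9 applies: -100.1 × 5/9 = -55.6111°C.
Final Celsius temperature: 395.8000 - 55.6111 = 340.1889°C.
In kelvin: 340.1889 + 273.15 = 613.3 K.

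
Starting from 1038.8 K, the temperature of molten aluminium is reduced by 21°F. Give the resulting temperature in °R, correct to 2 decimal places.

Initial temperature in Celsius: 1038.8 - 273.15 = 765.6500°C.
The 21°F change is an interval, so only the factor 5/9 applies: -21 × 5/9 = -11.6667°C.
Final Celsius temperature: 765.6500 - 11.6667 = 753.9833°C.
In Rankine: 753.9833 × 1.8 + 491.67 = 1848.84°R.

1848.84°R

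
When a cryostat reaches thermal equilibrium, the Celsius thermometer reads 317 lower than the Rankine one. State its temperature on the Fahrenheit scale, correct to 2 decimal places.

-361.01°F

Let x be the Rankine reading; then the Celsius reading is 5/9·x - 273.15.
(5/9·x - 273.15) - x = -317  ⇒  (-4/9)·x = -43.85  ⇒  x = 98.6625°R.
In Celsius: (98.6625 - 491.67) × 5/9 = -218.3375°C.
In Fahrenheit: -218.3375 × 1.8 + 32 = -361.01°F.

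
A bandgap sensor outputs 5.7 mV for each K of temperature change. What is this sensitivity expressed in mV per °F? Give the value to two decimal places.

Since only a temperature interval is involved, the additive offset between the scales drops out.
A change of 1°F is a change of 5/9 K, so per °F the value is 5.7 × 5/9 = 3.17.

3.17 mV per °F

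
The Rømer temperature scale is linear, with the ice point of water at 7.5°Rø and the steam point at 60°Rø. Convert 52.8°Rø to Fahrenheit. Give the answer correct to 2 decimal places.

187.31°F

Linear interpolation between the fixed points: C = (52.8 - 7.5) × 100 / (60 - 7.5) = 86.2857°C.
Then 86.2857 × 1.8 + 32 = 187.31°F.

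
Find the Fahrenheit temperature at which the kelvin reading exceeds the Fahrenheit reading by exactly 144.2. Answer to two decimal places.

250.14°F

Let F be the Fahrenheit reading. The kelvin reading is K = 5/9·F + 255.372.
Require K - F = 144.2: (-4/9)·F + 255.372 = 144.2.
F = (144.2 - 255.372) / (-4/9) = 250.14.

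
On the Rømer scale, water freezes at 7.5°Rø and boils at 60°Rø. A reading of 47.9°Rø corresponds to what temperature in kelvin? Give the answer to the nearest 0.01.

Linear interpolation between the fixed points: C = (47.9 - 7.5) × 100 / (60 - 7.5) = 76.9524°C.
Then 76.9524 + 273.15 = 350.10 K.

350.10 K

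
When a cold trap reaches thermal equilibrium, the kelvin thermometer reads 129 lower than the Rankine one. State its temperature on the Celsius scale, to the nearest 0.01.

Let x be the Rankine reading; then the kelvin reading is 5/9·x.
(5/9·x) - x = -129  ⇒  (-4/9)·x = -129  ⇒  x = 290.2500°R.
In Celsius: (290.25 - 491.67) × 5/9 = -111.90°C.

-111.90°C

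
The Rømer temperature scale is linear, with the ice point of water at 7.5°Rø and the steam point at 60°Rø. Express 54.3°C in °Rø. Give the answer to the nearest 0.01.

Linearly onto the Rømer scale: 7.5 + (54.3000 / 100) × (60 - 7.5) = 36.01°Rø.

36.01°Rø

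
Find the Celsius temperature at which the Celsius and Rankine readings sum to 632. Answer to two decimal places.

50.12°C

Let C be the Celsius reading. The Rankine reading is R = 1.8·C + 491.67.
Require C + R = 632: (2.8)·C + 491.67 = 632.
C = (632 - 491.67) / (2.8) = 50.12.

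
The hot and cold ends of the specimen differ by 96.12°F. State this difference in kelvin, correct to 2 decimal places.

Only the scale ratio 5/9 matters for a change in temperature.
96.12 × 5/9 = 53.40.

53.40 K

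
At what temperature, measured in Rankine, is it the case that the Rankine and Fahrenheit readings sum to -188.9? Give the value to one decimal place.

135.4°R

Let R be the Rankine reading. The Fahrenheit reading is F = 1·R - 459.67.
Require R + F = -188.9: (2)·R - 459.67 = -188.9.
R = (-188.9 + 459.67) / (2) = 135.4.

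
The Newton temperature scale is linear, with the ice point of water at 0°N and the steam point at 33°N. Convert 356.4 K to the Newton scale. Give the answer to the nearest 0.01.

27.47°N

First in Celsius: 356.4 - 273.15 = 83.2500°C.
Linearly onto the Newton scale: 0 + (83.2500 / 100) × (33 - 0) = 27.47°N.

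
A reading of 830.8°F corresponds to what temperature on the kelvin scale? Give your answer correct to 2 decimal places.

716.93 K

In Celsius: (830.8 - 32) × 5/9 = 443.7778°C.
In kelvin: 443.7778 + 273.15 = 716.93 K.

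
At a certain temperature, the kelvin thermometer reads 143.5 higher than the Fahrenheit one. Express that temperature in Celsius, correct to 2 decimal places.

122.06°C

Let x be the Fahrenheit reading; then the kelvin reading is 5/9·x + 255.372.
(5/9·x + 255.372) - x = 143.5  ⇒  (-4/9)·x = -111.872  ⇒  x = 251.7125°F.
In Celsius: (251.7125 - 32) × 5/9 = 122.06°C.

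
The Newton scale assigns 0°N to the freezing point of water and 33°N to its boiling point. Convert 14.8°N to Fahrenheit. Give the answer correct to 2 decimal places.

Linear interpolation between the fixed points: C = (14.8 - 0) × 100 / (33 - 0) = 44.8485°C.
Then 44.8485 × 1.8 + 32 = 112.73°F.

112.73°F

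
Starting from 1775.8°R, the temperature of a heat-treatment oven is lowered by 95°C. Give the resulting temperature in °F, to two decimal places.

1145.13°F

Initial temperature in Celsius: (1775.8 - 491.67) × 5/9 = 713.4056°C.
Final Celsius temperature: 713.4056 - 95.0000 = 618.4056°C.
In Fahrenheit: 618.4056 × 1.8 + 32 = 1145.13°F.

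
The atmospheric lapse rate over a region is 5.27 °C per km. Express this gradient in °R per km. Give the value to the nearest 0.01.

The quantity depends on a temperature interval, so only the ratio of degree sizes applies; the offset between the scales is irrelevant.
A change of 1°C is a change of 1.8°R, so 5.27 × 1.8 = 9.49.

9.49 °R/km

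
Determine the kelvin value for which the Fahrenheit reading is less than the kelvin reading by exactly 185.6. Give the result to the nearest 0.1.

342.6 K

Let K be the kelvin reading. The Fahrenheit reading is F = 1.8·K - 459.67.
Require F - K = -185.6: (0.8)·K - 459.67 = -185.6.
K = (-185.6 + 459.67) / (0.8) = 342.6.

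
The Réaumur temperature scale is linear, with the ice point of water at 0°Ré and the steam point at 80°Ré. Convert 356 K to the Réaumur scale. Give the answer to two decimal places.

First in Celsius: 356 - 273.15 = 82.8500°C.
Linearly onto the Réaumur scale: 0 + (82.8500 / 100) × (80 - 0) = 66.28°Ré.

66.28°Ré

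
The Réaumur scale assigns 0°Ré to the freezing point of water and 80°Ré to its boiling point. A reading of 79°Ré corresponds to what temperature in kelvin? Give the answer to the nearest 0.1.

371.9 K

Linear interpolation between the fixed points: C = (79 - 0) × 100 / (80 - 0) = 98.7500°C.
Then 98.7500 + 273.15 = 371.9 K.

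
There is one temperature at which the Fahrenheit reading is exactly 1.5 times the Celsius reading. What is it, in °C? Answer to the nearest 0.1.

-106.7°C

Let C be the Celsius reading. The Fahrenheit reading is F = 1.8·C + 32.
Require F = 1.5·C: 1.8·C + 32 = 1.5·C.
(0.3)·C = -32  ⇒  C = -106.7.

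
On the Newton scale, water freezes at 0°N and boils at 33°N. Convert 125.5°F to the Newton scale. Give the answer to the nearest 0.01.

17.14°N

First in Celsius: (125.5 - 32) × 5/9 = 51.9444°C.
Linearly onto the Newton scale: 0 + (51.9444 / 100) × (33 - 0) = 17.14°N.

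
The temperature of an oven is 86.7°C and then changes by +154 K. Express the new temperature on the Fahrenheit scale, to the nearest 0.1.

465.3°F

The 154 K change is an interval; Kelvin and Celsius degrees are the same size, so ΔC = +154°C.
Final Celsius temperature: 86.7000 + 154.0000 = 240.7000°C.
In Fahrenheit: 240.7000 × 1.8 + 32 = 465.3°F.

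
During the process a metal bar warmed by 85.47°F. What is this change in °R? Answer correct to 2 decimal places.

Fahrenheit and Rankine degrees are the same size, so the interval is unchanged: 85.47.

85.47°R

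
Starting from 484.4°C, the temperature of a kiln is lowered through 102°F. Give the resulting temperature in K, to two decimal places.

700.88 K

The 102°F change is an interval, so only the factor 5/9 applies: -102 × 5/9 = -56.6667°C.
Final Celsius temperature: 484.4000 - 56.6667 = 427.7333°C.
In kelvin: 427.7333 + 273.15 = 700.88 K.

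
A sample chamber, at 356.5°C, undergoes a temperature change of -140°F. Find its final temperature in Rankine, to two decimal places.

993.37°R

The 140°F change is an interval, so only the factor 5/9 applies: -140 × 5/9 = -77.7778°C.
Final Celsius temperature: 356.5000 - 77.7778 = 278.7222°C.
In Rankine: 278.7222 × 1.8 + 491.67 = 993.37°R.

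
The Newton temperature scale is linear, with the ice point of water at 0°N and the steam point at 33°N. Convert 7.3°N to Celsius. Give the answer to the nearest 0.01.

22.12°C

Linear interpolation between the fixed points: C = (7.3 - 0) × 100 / (33 - 0) = 22.1212°C.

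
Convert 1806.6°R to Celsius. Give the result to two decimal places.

730.52°C

In Celsius: (1806.6 - 491.67) × 5/9 = 730.5167°C.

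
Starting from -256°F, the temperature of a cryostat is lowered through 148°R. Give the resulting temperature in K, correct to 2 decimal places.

30.93 K

Initial temperature in Celsius: (-256 - 32) × 5/9 = -160.0000°C.
The 148°R change is an interval, so only the factor 5/9 applies: -148 × 5/9 = -82.2222°C.
Final Celsius temperature: -160.0000 - 82.2222 = -242.2222°C.
In kelvin: -242.2222 + 273.15 = 30.93 K.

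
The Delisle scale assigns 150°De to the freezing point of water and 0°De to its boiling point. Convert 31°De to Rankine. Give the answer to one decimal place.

634.5°R

Linear interpolation between the fixed points: C = (31 - 150) × 100 / (0 - 150) = 79.3333°C.
Then 79.3333 × 1.8 + 491.67 = 634.5°R.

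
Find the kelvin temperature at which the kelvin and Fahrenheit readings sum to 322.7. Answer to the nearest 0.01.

Let K be the kelvin reading. The Fahrenheit reading is F = 1.8·K - 459.67.
Require K + F = 322.7: (2.8)·K - 459.67 = 322.7.
K = (322.7 + 459.67) / (2.8) = 279.42.

279.42 K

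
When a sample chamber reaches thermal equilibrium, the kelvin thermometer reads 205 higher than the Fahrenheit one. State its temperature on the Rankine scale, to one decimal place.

573.0°R

Let x be the Fahrenheit reading; then the kelvin reading is 5/9·x + 255.372.
(5/9·x + 255.372) - x = 205  ⇒  (-4/9)·x = -50.3722  ⇒  x = 113.3375°F.
In Celsius: (113.3375 - 32) × 5/9 = 45.1875°C.
In Rankine: 45.1875 × 1.8 + 491.67 = 573.0°R.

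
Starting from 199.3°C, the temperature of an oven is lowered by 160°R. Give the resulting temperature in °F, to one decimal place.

230.7°F

The 160°R change is an interval, so only the factor 5/9 applies: -160 × 5/9 = -88.8889°C.
Final Celsius temperature: 199.3000 - 88.8889 = 110.4111°C.
In Fahrenheit: 110.4111 × 1.8 + 32 = 230.7°F.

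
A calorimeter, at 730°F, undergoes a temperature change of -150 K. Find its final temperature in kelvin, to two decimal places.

510.93 K

Initial temperature in Celsius: (730 - 32) × 5/9 = 387.7778°C.
The 150 K change is an interval; Kelvin and Celsius degrees are the same size, so ΔC = -150°C.
Final Celsius temperature: 387.7778 - 150.0000 = 237.7778°C.
In kelvin: 237.7778 + 273.15 = 510.93 K.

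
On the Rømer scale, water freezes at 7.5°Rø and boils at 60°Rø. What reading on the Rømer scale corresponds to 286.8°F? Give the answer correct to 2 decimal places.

81.82°Rø

First in Celsius: (286.8 - 32) × 5/9 = 141.5556°C.
Linearly onto the Rømer scale: 7.5 + (141.5556 / 100) × (60 - 7.5) = 81.82°Rø.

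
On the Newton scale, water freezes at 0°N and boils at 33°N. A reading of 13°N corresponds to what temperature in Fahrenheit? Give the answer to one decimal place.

102.9°F

Linear interpolation between the fixed points: C = (13 - 0) × 100 / (33 - 0) = 39.3939°C.
Then 39.3939 × 1.8 + 32 = 102.9°F.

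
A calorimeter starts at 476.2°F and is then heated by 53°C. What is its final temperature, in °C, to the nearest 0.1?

Initial temperature in Celsius: (476.2 - 32) × 5/9 = 246.7778°C.
Final Celsius temperature: 246.7778 + 53.0000 = 299.7778°C.

299.8°C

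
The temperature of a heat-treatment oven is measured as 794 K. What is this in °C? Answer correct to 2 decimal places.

In Celsius: 794 - 273.15 = 520.8500°C.

520.85°C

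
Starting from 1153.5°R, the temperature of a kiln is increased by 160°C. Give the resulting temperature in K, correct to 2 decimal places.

Initial temperature in Celsius: (1153.5 - 491.67) × 5/9 = 367.6833°C.
Final Celsius temperature: 367.6833 + 160.0000 = 527.6833°C.
In kelvin: 527.6833 + 273.15 = 800.83 K.

800.83 K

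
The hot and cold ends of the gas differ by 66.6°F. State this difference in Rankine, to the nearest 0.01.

66.60°R

Fahrenheit and Rankine degrees are the same size, so the interval is unchanged: 66.60.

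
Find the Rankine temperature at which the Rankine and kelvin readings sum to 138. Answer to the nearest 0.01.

Let R be the Rankine reading. The kelvin reading is K = 5/9·R.
Require R + K = 138: (14/9)·R = 138.
R = (138) / (14/9) = 88.71.

88.71°R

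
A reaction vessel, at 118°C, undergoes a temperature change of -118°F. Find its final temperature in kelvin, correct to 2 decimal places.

The 118°F change is an interval, so only the factor 5/9 applies: -118 × 5/9 = -65.5556°C.
Final Celsius temperature: 118.0000 - 65.5556 = 52.4444°C.
In kelvin: 52.4444 + 273.15 = 325.59 K.

325.59 K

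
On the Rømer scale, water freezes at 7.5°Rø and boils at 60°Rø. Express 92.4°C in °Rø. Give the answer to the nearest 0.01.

56.01°Rø

Linearly onto the Rømer scale: 7.5 + (92.4000 / 100) × (60 - 7.5) = 56.01°Rø.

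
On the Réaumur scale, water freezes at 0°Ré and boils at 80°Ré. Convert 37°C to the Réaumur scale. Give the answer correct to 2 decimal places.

Linearly onto the Réaumur scale: 0 + (37.0000 / 100) × (80 - 0) = 29.60°Ré.

29.60°Ré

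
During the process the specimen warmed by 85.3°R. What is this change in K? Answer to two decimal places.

Only the scale ratio 5/9 matters for a change in temperature.
85.3 × 5/9 = 47.39.

47.39 K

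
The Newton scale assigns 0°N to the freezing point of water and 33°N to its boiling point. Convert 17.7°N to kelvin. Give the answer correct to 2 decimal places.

Linear interpolation between the fixed points: C = (17.7 - 0) × 100 / (33 - 0) = 53.6364°C.
Then 53.6364 + 273.15 = 326.79 K.

326.79 K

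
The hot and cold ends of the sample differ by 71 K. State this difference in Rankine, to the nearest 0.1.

Only the scale ratio 1.8 matters for a change in temperature.
71 × 1.8 = 127.8.

127.8°R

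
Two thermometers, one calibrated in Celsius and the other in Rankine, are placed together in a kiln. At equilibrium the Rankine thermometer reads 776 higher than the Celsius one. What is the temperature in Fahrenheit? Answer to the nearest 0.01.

671.74°F

Let x be the Celsius reading; then the Rankine reading is 1.8·x + 491.67.
(1.8·x + 491.67) - x = 776  ⇒  (0.8)·x = 284.33  ⇒  x = 355.4125°C.
In Fahrenheit: 355.4125 × 1.8 + 32 = 671.74°F.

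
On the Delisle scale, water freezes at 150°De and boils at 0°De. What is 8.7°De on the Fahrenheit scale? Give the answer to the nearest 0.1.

Linear interpolation between the fixed points: C = (8.7 - 150) × 100 / (0 - 150) = 94.2000°C.
Then 94.2000 × 1.8 + 32 = 201.6°F.

201.6°F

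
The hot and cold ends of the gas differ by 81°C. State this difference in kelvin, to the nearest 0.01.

Celsius and kelvin degrees are the same size, so the interval is unchanged: 81.00.

81.00 K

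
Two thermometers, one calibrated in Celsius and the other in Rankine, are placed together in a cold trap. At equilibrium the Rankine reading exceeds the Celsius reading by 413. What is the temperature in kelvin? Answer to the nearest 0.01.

Let x be the Celsius reading; then the Rankine reading is 1.8·x + 491.67.
(1.8·x + 491.67) - x = 413  ⇒  (0.8)·x = -78.67  ⇒  x = -98.3375°C.
In kelvin: -98.3375 + 273.15 = 174.81 K.

174.81 K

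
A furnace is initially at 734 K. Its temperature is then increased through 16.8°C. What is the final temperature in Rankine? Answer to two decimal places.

Initial temperature in Celsius: 734 - 273.15 = 460.8500°C.
Final Celsius temperature: 460.8500 + 16.8000 = 477.6500°C.
In Rankine: 477.6500 × 1.8 + 491.67 = 1351.44°R.

1351.44°R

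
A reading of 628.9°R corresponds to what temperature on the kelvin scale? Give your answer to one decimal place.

349.4 K

In Celsius: (628.9 - 491.67) × 5/9 = 76.2389°C.
In kelvin: 76.2389 + 273.15 = 349.4 K.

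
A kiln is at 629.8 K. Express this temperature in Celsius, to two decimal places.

356.65°C

In Celsius: 629.8 - 273.15 = 356.6500°C.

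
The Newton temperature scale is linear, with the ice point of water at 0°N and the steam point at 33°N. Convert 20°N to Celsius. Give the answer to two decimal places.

Linear interpolation between the fixed points: C = (20 - 0) × 100 / (33 - 0) = 60.6061°C.

60.61°C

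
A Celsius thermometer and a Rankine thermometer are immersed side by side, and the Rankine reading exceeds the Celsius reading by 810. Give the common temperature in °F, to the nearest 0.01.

Let x be the Celsius reading; then the Rankine reading is 1.8·x + 491.67.
(1.8·x + 491.67) - x = 810  ⇒  (0.8)·x = 318.33  ⇒  x = 397.9125°C.
In Fahrenheit: 397.9125 × 1.8 + 32 = 748.24°F.

748.24°F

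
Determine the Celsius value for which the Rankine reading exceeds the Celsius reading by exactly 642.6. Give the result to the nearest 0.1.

Let C be the Celsius reading. The Rankine reading is R = 1.8·C + 491.67.
Require R - C = 642.6: (0.8)·C + 491.67 = 642.6.
C = (642.6 - 491.67) / (0.8) = 188.7.

188.7°C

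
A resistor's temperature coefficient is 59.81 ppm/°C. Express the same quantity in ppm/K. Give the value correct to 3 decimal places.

59.810 ppm/K

The quantity depends on a temperature interval, so only the ratio of degree sizes applies; the offset between the scales is irrelevant.
A change of 1 K is a change of 1°C, so per K the value is 59.81 × 1 = 59.810.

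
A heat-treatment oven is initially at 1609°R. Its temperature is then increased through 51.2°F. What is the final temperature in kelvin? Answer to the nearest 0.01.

Initial temperature in Celsius: (1609 - 491.67) × 5/9 = 620.7389°C.
The 51.2°F change is an interval, so only the factor 5/9 applies: +51.2 × 5/9 = +28.4444°C.
Final Celsius temperature: 620.7389 + 28.4444 = 649.1833°C.
In kelvin: 649.1833 + 273.15 = 922.33 K.

922.33 K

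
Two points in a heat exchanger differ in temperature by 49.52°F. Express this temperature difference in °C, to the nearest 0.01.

For a temperature interval the offset drops out; only the factor 5/9 applies.
49.52 × 5/9 = 27.51.

27.51°C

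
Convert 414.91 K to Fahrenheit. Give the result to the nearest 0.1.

In Celsius: 414.91 - 273.15 = 141.7600°C.
In Fahrenheit: 141.7600 × 1.8 + 32 = 287.2°F.

287.2°F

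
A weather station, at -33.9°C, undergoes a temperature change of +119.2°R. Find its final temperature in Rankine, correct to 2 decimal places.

549.85°R

The 119.2°R change is an interval, so only the factor 5/9 applies: +119.2 × 5/9 = +66.2222°C.
Final Celsius temperature: -33.9000 + 66.2222 = 32.3222°C.
In Rankine: 32.3222 × 1.8 + 491.67 = 549.85°R.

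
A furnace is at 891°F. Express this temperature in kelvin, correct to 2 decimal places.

750.37 K

In Celsius: (891 - 32) × 5/9 = 477.2222°C.
In kelvin: 477.2222 + 273.15 = 750.37 K.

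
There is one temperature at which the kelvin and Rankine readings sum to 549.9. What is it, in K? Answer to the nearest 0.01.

196.39 K

Let K be the kelvin reading. The Rankine reading is R = 1.8·K.
Require K + R = 549.9: (2.8)·K = 549.9.
K = (549.9) / (2.8) = 196.39.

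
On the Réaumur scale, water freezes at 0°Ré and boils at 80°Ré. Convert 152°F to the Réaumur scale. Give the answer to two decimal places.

First in Celsius: (152 - 32) × 5/9 = 66.6667°C.
Linearly onto the Réaumur scale: 0 + (66.6667 / 100) × (80 - 0) = 53.33°Ré.

53.33°Ré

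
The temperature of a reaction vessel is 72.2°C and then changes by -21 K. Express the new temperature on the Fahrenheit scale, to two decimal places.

The 21 K change is an interval; Kelvin and Celsius degrees are the same size, so ΔC = -21°C.
Final Celsius temperature: 72.2000 - 21.0000 = 51.2000°C.
In Fahrenheit: 51.2000 × 1.8 + 32 = 124.16°F.

124.16°F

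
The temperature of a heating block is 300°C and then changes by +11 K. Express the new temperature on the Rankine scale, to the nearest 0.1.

1051.5°R

The 11 K change is an interval; Kelvin and Celsius degrees are the same size, so ΔC = +11°C.
Final Celsius temperature: 300.0000 + 11.0000 = 311.0000°C.
In Rankine: 311.0000 × 1.8 + 491.67 = 1051.5°R.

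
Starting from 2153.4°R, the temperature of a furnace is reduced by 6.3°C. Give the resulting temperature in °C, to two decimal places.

Initial temperature in Celsius: (2153.4 - 491.67) × 5/9 = 923.1833°C.
Final Celsius temperature: 923.1833 - 6.3000 = 916.8833°C.

916.88°C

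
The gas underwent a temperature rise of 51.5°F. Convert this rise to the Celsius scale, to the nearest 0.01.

For a temperature interval the offset drops out; only the factor 5/9 applies.
51.5 × 5/9 = 28.61.

28.61°C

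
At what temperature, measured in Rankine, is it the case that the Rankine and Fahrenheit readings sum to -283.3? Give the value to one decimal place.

Let R be the Rankine reading. The Fahrenheit reading is F = 1·R - 459.67.
Require R + F = -283.3: (2)·R - 459.67 = -283.3.
R = (-283.3 + 459.67) / (2) = 88.2.

88.2°R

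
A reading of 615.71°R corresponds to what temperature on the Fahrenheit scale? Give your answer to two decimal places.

156.04°F

In Celsius: (615.71 - 491.67) × 5/9 = 68.9111°C.
In Fahrenheit: 68.9111 × 1.8 + 32 = 156.04°F.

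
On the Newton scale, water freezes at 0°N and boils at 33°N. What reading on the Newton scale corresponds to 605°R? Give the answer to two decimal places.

20.78°N

First in Celsius: (605 - 491.67) × 5/9 = 62.9611°C.
Linearly onto the Newton scale: 0 + (62.9611 / 100) × (33 - 0) = 20.78°N.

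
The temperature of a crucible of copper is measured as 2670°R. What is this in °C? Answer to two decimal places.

1210.18°C

In Celsius: (2670 - 491.67) × 5/9 = 1210.1833°C.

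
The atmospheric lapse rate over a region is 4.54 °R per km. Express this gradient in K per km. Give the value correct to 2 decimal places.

Since only a temperature interval is involved, the additive offset between the scales drops out.
A change of 1°R is a change of 5/9 K, so 4.54 × 5/9 = 2.52.

2.52 K/km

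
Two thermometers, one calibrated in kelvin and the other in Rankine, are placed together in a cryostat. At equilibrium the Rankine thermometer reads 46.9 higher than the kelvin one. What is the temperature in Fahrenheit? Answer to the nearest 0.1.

Let x be the kelvin reading; then the Rankine reading is 1.8·x.
(1.8·x) - x = 46.9  ⇒  (0.8)·x = 46.9  ⇒  x = 58.6250 K.
In Celsius: 58.625 - 273.15 = -214.5250°C.
In Fahrenheit: -214.5250 × 1.8 + 32 = -354.1°F.

-354.1°F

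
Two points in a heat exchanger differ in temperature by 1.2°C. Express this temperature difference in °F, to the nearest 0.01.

2.16°F

Only the scale ratio 1.8 matters for a change in temperature.
1.2 × 1.8 = 2.16.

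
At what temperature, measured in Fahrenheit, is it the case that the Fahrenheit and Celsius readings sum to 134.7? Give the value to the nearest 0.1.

Let F be the Fahrenheit reading. The Celsius reading is C = 5/9·F - 17.7778.
Require F + C = 134.7: (14/9)·F - 17.7778 = 134.7.
F = (134.7 + 17.7778) / (14/9) = 98.0.

98.0°F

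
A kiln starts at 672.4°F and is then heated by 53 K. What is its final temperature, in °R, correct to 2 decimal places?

Initial temperature in Celsius: (672.4 - 32) × 5/9 = 355.7778°C.
The 53 K change is an interval; Kelvin and Celsius degrees are the same size, so ΔC = +53°C.
Final Celsius temperature: 355.7778 + 53.0000 = 408.7778°C.
In Rankine: 408.7778 × 1.8 + 491.67 = 1227.47°R.

1227.47°R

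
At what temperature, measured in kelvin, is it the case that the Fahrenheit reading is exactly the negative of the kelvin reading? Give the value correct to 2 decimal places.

Let K be the kelvin reading. The Fahrenheit reading is F = 1.8·K - 459.67.
Require F = -1·K: 1.8·K - 459.67 = -1·K.
(2.8)·K = 459.67  ⇒  K = 164.17.

164.17 K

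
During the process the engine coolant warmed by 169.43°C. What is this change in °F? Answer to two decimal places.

304.97°F

For a temperature interval the offset drops out; only the factor 1.8 applies.
169.43 × 1.8 = 304.97.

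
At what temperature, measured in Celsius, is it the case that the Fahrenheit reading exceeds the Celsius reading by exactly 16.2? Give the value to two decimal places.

-19.75°C

Let C be the Celsius reading. The Fahrenheit reading is F = 1.8·C + 32.
Require F - C = 16.2: (0.8)·C + 32 = 16.2.
C = (16.2 - 32) / (0.8) = -19.75.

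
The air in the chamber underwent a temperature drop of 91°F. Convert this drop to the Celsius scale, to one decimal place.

50.6°C

For a temperature interval the offset drops out; only the factor 5/9 applies.
91 × 5/9 = 50.6.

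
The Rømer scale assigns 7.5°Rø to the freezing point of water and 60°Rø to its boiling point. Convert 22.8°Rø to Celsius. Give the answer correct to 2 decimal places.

29.14°C

Linear interpolation between the fixed points: C = (22.8 - 7.5) × 100 / (60 - 7.5) = 29.1429°C.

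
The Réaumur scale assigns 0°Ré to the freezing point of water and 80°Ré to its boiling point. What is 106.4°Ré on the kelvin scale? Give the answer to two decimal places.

406.15 K

Linear interpolation between the fixed points: C = (106.4 - 0) × 100 / (80 - 0) = 133.0000°C.
Then 133.0000 + 273.15 = 406.15 K.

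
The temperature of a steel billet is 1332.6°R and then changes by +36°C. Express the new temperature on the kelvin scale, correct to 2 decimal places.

776.33 K

Initial temperature in Celsius: (1332.6 - 491.67) × 5/9 = 467.1833°C.
Final Celsius temperature: 467.1833 + 36.0000 = 503.1833°C.
In kelvin: 503.1833 + 273.15 = 776.33 K.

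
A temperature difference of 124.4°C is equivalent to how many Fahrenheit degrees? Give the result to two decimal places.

223.92°F

For a temperature interval the offset drops out; only the factor 1.8 applies.
124.4 × 1.8 = 223.92.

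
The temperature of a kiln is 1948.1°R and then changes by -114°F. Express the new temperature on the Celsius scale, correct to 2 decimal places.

745.79°C

Initial temperature in Celsius: (1948.1 - 491.67) × 5/9 = 809.1278°C.
The 114°F change is an interval, so only the factor 5/9 applies: -114 × 5/9 = -63.3333°C.
Final Celsius temperature: 809.1278 - 63.3333 = 745.7944°C.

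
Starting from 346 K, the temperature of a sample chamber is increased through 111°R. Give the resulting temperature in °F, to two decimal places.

Initial temperature in Celsius: 346 - 273.15 = 72.8500°C.
The 111°R change is an interval, so only the factor 5/9 applies: +111 × 5/9 = +61.6667°C.
Final Celsius temperature: 72.8500 + 61.6667 = 134.5167°C.
In Fahrenheit: 134.5167 × 1.8 + 32 = 274.13°F.

274.13°F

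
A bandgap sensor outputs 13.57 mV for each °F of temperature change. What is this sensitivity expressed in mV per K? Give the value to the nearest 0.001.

24.426 mV per K

The quantity depends on a temperature interval, so only the ratio of degree sizes applies; the offset between the scales is irrelevant.
A change of 1 K is a change of 1.8°F, so per K the value is 13.57 × 1.8 = 24.426.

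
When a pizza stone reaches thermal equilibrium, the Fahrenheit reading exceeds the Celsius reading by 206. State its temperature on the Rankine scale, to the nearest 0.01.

883.17°R

Let x be the Celsius reading; then the Fahrenheit reading is 1.8·x + 32.
(1.8·x + 32) - x = 206  ⇒  (0.8)·x = 174  ⇒  x = 217.5000°C.
In Rankine: 217.5000 × 1.8 + 491.67 = 883.17°R.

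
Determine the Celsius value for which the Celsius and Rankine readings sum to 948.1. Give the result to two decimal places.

Let C be the Celsius reading. The Rankine reading is R = 1.8·C + 491.67.
Require C + R = 948.1: (2.8)·C + 491.67 = 948.1.
C = (948.1 - 491.67) / (2.8) = 163.01.

163.01°C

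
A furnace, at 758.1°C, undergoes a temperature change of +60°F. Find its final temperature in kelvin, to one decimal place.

1064.6 K

The 60°F change is an interval, so only the factor 5/9 applies: +60 × 5/9 = +33.3333°C.
Final Celsius temperature: 758.1000 + 33.3333 = 791.4333°C.
In kelvin: 791.4333 + 273.15 = 1064.6 K.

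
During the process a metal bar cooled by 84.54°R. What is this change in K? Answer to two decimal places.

An interval of 1°R corresponds to 5/9 K.
84.54 × 5/9 = 46.97.

46.97 K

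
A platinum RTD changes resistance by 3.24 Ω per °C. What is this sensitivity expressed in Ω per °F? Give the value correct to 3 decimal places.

Since only a temperature interval is involved, the additive offset between the scales drops out.
A change of 1°F is a change of 5/9°C, so per °F the value is 3.24 × 5/9 = 1.800.

1.800 Ω per °F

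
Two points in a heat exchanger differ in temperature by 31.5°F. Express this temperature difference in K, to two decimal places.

17.50 K

For a temperature interval the offset drops out; only the factor 5/9 applies.
31.5 × 5/9 = 17.50.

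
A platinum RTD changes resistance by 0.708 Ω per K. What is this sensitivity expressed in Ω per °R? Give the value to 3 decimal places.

The quantity depends on a temperature interval, so only the ratio of degree sizes applies; the offset between the scales is irrelevant.
A change of 1°R is a change of 5/9 K, so per °R the value is 0.708 × 5/9 = 0.393.

0.393 Ω per °R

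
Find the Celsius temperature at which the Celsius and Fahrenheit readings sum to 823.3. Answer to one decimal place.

Let C be the Celsius reading. The Fahrenheit reading is F = 1.8·C + 32.
Require C + F = 823.3: (2.8)·C + 32 = 823.3.
C = (823.3 - 32) / (2.8) = 282.6.

282.6°C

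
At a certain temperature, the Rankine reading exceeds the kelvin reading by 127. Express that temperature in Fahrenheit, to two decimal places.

-173.92°F

Let x be the Rankine reading; then the kelvin reading is 5/9·x.
(5/9·x) - x = -127  ⇒  (-4/9)·x = -127  ⇒  x = 285.7500°R.
In Celsius: (285.75 - 491.67) × 5/9 = -114.4000°C.
In Fahrenheit: -114.4000 × 1.8 + 32 = -173.92°F.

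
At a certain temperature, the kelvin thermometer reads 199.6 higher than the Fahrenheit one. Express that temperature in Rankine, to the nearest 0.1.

585.2°R

Let x be the Fahrenheit reading; then the kelvin reading is 5/9·x + 255.372.
(5/9·x + 255.372) - x = 199.6  ⇒  (-4/9)·x = -55.7722  ⇒  x = 125.4875°F.
In Celsius: (125.4875 - 32) × 5/9 = 51.9375°C.
In Rankine: 51.9375 × 1.8 + 491.67 = 585.2°R.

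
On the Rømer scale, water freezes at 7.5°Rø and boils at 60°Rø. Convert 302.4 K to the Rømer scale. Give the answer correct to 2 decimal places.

22.86°Rø

First in Celsius: 302.4 - 273.15 = 29.2500°C.
Linearly onto the Rømer scale: 7.5 + (29.2500 / 100) × (60 - 7.5) = 22.86°Rø.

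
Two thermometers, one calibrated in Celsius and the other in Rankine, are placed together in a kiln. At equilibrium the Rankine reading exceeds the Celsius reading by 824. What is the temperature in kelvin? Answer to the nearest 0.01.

Let x be the Celsius reading; then the Rankine reading is 1.8·x + 491.67.
(1.8·x + 491.67) - x = 824  ⇒  (0.8)·x = 332.33  ⇒  x = 415.4125°C.
In kelvin: 415.4125 + 273.15 = 688.56 K.

688.56 K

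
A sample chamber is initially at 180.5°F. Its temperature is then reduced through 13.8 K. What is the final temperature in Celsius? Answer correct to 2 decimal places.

68.70°C

Initial temperature in Celsius: (180.5 - 32) × 5/9 = 82.5000°C.
The 13.8 K change is an interval; Kelvin and Celsius degrees are the same size, so ΔC = -13.8°C.
Final Celsius temperature: 82.5000 - 13.8000 = 68.7000°C.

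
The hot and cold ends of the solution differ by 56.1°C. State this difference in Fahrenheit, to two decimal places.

100.98°F

Only the scale ratio 1.8 matters for a change in temperature.
56.1 × 1.8 = 100.98.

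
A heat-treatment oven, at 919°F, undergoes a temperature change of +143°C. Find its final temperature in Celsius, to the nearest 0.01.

635.78°C

Initial temperature in Celsius: (919 - 32) × 5/9 = 492.7778°C.
Final Celsius temperature: 492.7778 + 143.0000 = 635.7778°C.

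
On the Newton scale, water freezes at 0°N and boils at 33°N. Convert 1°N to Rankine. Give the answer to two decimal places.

497.12°R

Linear interpolation between the fixed points: C = (1 - 0) × 100 / (33 - 0) = 3.0303°C.
Then 3.0303 × 1.8 + 491.67 = 497.12°R.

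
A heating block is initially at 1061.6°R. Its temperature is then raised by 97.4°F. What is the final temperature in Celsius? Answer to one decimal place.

370.7°C

Initial temperature in Celsius: (1061.6 - 491.67) × 5/9 = 316.6278°C.
The 97.4°F change is an interval, so only the factor 5/9 applies: +97.4 × 5/9 = +54.1111°C.
Final Celsius temperature: 316.6278 + 54.1111 = 370.7389°C.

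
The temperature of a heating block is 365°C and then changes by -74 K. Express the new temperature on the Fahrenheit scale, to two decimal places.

555.80°F

The 74 K change is an interval; Kelvin and Celsius degrees are the same size, so ΔC = -74°C.
Final Celsius temperature: 365.0000 - 74.0000 = 291.0000°C.
In Fahrenheit: 291.0000 × 1.8 + 32 = 555.80°F.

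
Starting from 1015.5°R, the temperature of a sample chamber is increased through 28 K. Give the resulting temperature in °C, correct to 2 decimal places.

Initial temperature in Celsius: (1015.5 - 491.67) × 5/9 = 291.0167°C.
The 28 K change is an interval; Kelvin and Celsius degrees are the same size, so ΔC = +28°C.
Final Celsius temperature: 291.0167 + 28.0000 = 319.0167°C.

319.02°C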